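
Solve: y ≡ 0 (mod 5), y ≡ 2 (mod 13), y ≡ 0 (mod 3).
M = 5 × 13 × 3 = 195. M₁ = 39, y₁ ≡ 4 (mod 5). M₂ = 15, y₂ ≡ 7 (mod 13). M₃ = 65, y₃ ≡ 2 (mod 3). y = 0×39×4 + 2×15×7 + 0×65×2 ≡ 15 (mod 195)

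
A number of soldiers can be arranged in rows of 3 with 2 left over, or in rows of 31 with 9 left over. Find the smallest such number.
M = 3 × 31 = 93. M₁ = 31, y₁ ≡ 1 (mod 3). M₂ = 3, y₂ ≡ 21 (mod 31). z = 2×31×1 + 9×3×21 ≡ 71 (mod 93). The smallest positive such number is 71.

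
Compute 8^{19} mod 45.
17

Using successive squaring:
Binary expansion of 19: 10011
Powers of 8 mod 45 (each is the square of the previous):
  8^1 ≡ 8 (mod 45)
  8^2 ≡ 8² = 64 ≡ 19 (mod 45)
  8^4 ≡ 19² = 361 ≡ 1 (mod 45)
  8^8 ≡ 1² = 1 ≡ 1 (mod 45)
  8^16 ≡ 1² = 1 ≡ 1 (mod 45)
19 = 16 + 2 + 1, so 8^19 = 8^16 × 8^2 × 8^1 ≡ 1 × 19 × 8 (mod 45)
Multiplying step by step:
  1 × 19 = 19 ≡ 19 (mod 45)
  19 × 8 = 152 ≡ 17 (mod 45)
Result: 8^19 ≡ 17 (mod 45)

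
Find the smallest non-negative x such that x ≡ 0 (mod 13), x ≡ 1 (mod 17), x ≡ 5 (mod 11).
1820

Using the Chinese Remainder Theorem:
M = product of moduli = 2431
For equation 1: M_1 = 187, 187 ≡ 5 (mod 13), inverse of 187 mod 13 is 8 (check: 5 × 8 = 40 ≡ 1 (mod 13))
For equation 2: M_2 = 143, 143 ≡ 7 (mod 17), inverse of 143 mod 17 is 5 (check: 7 × 5 = 35 ≡ 1 (mod 17))
For equation 3: M_3 = 221, 221 ≡ 1 (mod 11), inverse of 221 mod 11 is 1 (check: 1 × 1 = 1 ≡ 1 (mod 11))
Combine: x ≡ Σ r_i×M_i×(M_i⁻¹ mod m_i) = 0×187×8 + 1×143×5 + 5×221×1 = 0 + 715 + 1105 = 1820
1820 mod 2431 = 1820
x ≡ 1820 (mod 2431)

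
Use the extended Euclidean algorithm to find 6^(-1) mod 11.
Extended GCD: 6(2) + 11(-1) = 1. So 6^(-1) ≡ 2 ≡ 2 (mod 11). Verify: 6 × 2 = 12 ≡ 1 (mod 11)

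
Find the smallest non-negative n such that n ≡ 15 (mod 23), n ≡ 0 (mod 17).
153

Using the Chinese Remainder Theorem:
M = product of moduli = 391
For equation 1: M_1 = 17, 17 ≡ 17 (mod 23), inverse of 17 mod 23 is 19 (check: 17 × 19 = 323 ≡ 1 (mod 23))
For equation 2: M_2 = 23, 23 ≡ 6 (mod 17), inverse of 23 mod 17 is 3 (check: 6 × 3 = 18 ≡ 1 (mod 17))
Combine: n ≡ Σ r_i×M_i×(M_i⁻¹ mod m_i) = 15×17×19 + 0×23×3 = 4845 + 0 = 4845
4845 mod 391 = 153
n ≡ 153 (mod 391)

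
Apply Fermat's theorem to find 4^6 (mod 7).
By Fermat's Little Theorem, 4^{6} ≡ 1 (mod 7) since 7 is prime and gcd(4, 7) = 1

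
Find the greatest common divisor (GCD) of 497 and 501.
1

Using the Euclidean algorithm:
497 = 0 × 501 + 497
501 = 1 × 497 + 4
497 = 124 × 4 + 1
4 = 4 × 1 + 0

GCD(497, 501) = 1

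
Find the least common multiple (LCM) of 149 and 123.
18327

First find GCD(149, 123) using the Euclidean algorithm:
149 = 1 × 123 + 26
123 = 4 × 26 + 19
26 = 1 × 19 + 7
19 = 2 × 7 + 5
7 = 1 × 5 + 2
5 = 2 × 2 + 1
2 = 2 × 1 + 0
GCD(149, 123) = 1

LCM formula: LCM(a, b) = (a × b) / GCD(a, b)
LCM(149, 123) = (149 × 123) / 1
LCM(149, 123) = 18327 / 1
LCM(149, 123) = 18327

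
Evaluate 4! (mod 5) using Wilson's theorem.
By Wilson's theorem, (4)! ≡ -1 ≡ 4 (mod 5)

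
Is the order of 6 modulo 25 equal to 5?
Yes, ord_25(6) = 5.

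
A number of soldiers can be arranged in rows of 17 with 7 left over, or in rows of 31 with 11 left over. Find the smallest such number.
M = 17 × 31 = 527. M₁ = 31, y₁ ≡ 11 (mod 17). M₂ = 17, y₂ ≡ 11 (mod 31). x = 7×31×11 + 11×17×11 ≡ 228 (mod 527). The smallest positive such number is 228.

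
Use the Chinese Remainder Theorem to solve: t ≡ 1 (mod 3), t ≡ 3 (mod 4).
M = 3 × 4 = 12. M₁ = 4, y₁ ≡ 1 (mod 3). M₂ = 3, y₂ ≡ 3 (mod 4). t = 1×4×1 + 3×3×3 ≡ 7 (mod 12)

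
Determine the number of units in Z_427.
360

Prime factorization: 427 = 7 × 61
Using the formula φ(n) = n × Π(1 - 1/p) for each prime factor p:
φ(427) = 427 × (1 - 1/7) × (1 - 1/61)
φ(427) = 360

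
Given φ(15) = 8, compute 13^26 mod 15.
By Euler: 13^{8} ≡ 1 (mod 15) since gcd(13, 15) = 1. 26 = 3×8 + 2. So 13^{26} ≡ 13^{2} ≡ 4 (mod 15)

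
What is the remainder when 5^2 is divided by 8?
2 = 2 (binary 10). Repeated squaring mod 8: 5^1 ≡ 5; 5^2 ≡ 5² = 25 ≡ 1. So 5^2 ≡ 1 (mod 8).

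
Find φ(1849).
1806

Prime factorization: 1849 = 43^2
Using the formula φ(n) = n × Π(1 - 1/p) for each prime factor p:
φ(1849) = 1849 × (1 - 1/43)
φ(1849) = 1806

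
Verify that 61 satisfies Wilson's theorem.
(60)! mod 61 = 60. Since this equals -1 (mod 61), Wilson confirms 61 is prime.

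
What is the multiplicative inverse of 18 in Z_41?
18^(-1) ≡ 16 (mod 41). Verification: 18 × 16 = 288 ≡ 1 (mod 41)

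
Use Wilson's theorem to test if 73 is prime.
(72)! mod 73 = 72. Since 72 ≡ -1 (mod 73), 73 is prime.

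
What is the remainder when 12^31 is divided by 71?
Using repeated squaring. 31 = 16 + 8 + 4 + 2 + 1 (binary 11111). Repeated squaring mod 71: 12^1 ≡ 12; 12^2 ≡ 12² = 144 ≡ 2; 12^4 ≡ 2² = 4 ≡ 4; 12^8 ≡ 4² = 16 ≡ 16; 12^16 ≡ 16² = 256 ≡ 43. Multiply: 12^31 = 12^16 × 12^8 × 12^4 × 12^2 × 12^1 ≡ 43 × 16 × 4 × 2 × 12 (mod 71): 43 × 16 = 688 ≡ 49; 49 × 4 = 196 ≡ 54; 54 × 2 = 108 ≡ 37; 37 × 12 = 444 ≡ 18. So 12^31 ≡ 18 (mod 71).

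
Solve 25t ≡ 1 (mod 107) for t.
30

Using Extended Euclidean Algorithm:
gcd(25, 107) = 1
Bezout coefficients: 25 × 30 + 107 × -7 = 1
So 25 × 30 ≡ 1 (mod 107)
The inverse is 30 mod 107 = 30
Verification: 25 × 30 = 750 = 7 × 107 + 1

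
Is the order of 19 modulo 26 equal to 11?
No, the actual order is 12, not 11.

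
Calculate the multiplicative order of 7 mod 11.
Powers of 7 mod 11: 7^1≡7, 7^2≡5, 7^3≡2, 7^4≡3, 7^5≡10, 7^6≡4, 7^7≡6, 7^8≡9, 7^9≡8, 7^10≡1. Order = 10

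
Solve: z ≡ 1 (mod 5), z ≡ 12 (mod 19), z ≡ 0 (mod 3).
M = 5 × 19 × 3 = 285. M₁ = 57, y₁ ≡ 3 (mod 5). M₂ = 15, y₂ ≡ 14 (mod 19). M₃ = 95, y₃ ≡ 2 (mod 3). z = 1×57×3 + 12×15×14 + 0×95×2 ≡ 126 (mod 285)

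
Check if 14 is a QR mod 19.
By Euler's criterion: 14^{9} ≡ 18 (mod 19). Since this equals -1 (≡ 18), 14 is not a QR.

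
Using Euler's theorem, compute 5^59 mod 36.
By Euler: 5^{12} ≡ 1 (mod 36) since gcd(5, 36) = 1. 59 = 4×12 + 11. So 5^{59} ≡ 5^{11} ≡ 29 (mod 36)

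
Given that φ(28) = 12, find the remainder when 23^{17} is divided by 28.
By Euler: 23^{12} ≡ 1 (mod 28) since gcd(23, 28) = 1. 17 = 1×12 + 5. So 23^{17} ≡ 23^{5} ≡ 11 (mod 28)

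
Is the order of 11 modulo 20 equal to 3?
No, the actual order is 2, not 3.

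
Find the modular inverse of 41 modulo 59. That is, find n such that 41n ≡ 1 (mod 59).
36

Using Extended Euclidean Algorithm:
gcd(41, 59) = 1
Bezout coefficients: 41 × -23 + 59 × 16 = 1
So 41 × -23 ≡ 1 (mod 59)
The inverse is -23 mod 59 = 36
Verification: 41 × 36 = 1476 = 25 × 59 + 1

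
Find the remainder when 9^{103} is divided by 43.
By Fermat: 9^{42} ≡ 1 (mod 43). 103 = 2×42 + 19. So 9^{103} ≡ 9^{19} ≡ 17 (mod 43)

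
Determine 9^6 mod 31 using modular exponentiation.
6 = 4 + 2 (binary 110). Repeated squaring mod 31: 9^1 ≡ 9; 9^2 ≡ 9² = 81 ≡ 19; 9^4 ≡ 19² = 361 ≡ 20. Multiply: 9^6 = 9^4 × 9^2 ≡ 20 × 19 (mod 31): 20 × 19 = 380 ≡ 8. So 9^6 ≡ 8 (mod 31).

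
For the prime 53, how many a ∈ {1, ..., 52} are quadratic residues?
For prime 53, there are (p-1)/2 = (53-1)/2 = 26 quadratic residues (excluding 0).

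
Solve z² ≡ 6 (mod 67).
The square roots of 6 mod 67 are 26 and 41. Verify: 26² = 676 ≡ 6 (mod 67)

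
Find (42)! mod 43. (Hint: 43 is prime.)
By Wilson's theorem, (42)! ≡ -1 ≡ 42 (mod 43)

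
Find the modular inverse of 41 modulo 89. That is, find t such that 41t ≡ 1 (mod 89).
76

Using Extended Euclidean Algorithm:
gcd(41, 89) = 1
Bezout coefficients: 41 × -13 + 89 × 6 = 1
So 41 × -13 ≡ 1 (mod 89)
The inverse is -13 mod 89 = 76
Verification: 41 × 76 = 3116 = 35 × 89 + 1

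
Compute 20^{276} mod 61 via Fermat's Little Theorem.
20

By Fermat's Little Theorem, a^(p-1) ≡ 1 (mod p) for prime p and gcd(a, p) = 1
Here p = 61, so 20^60 ≡ 1 (mod 61)
We can reduce the exponent: 276 mod 60 = 36
So 20^276 ≡ 20^36 (mod 61)
Computing: 20^36 mod 61 = 20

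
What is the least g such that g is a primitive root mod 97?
p - 1 = 96 has prime divisors 2, 3. h is a primitive root mod 97 iff h^(96/q) ≢ 1 (mod 97) for each such q.
h = 2: 2^48 ≡ 1, 2^32 ≡ 35 (mod 97); 2^48 ≡ 1, so not a primitive root.
h = 3: 3^48 ≡ 1, 3^32 ≡ 35 (mod 97); 3^48 ≡ 1, so not a primitive root.
h = 4: 4^48 ≡ 1, 4^32 ≡ 61 (mod 97); 4^48 ≡ 1, so not a primitive root.
h = 5: 5^48 ≡ 96, 5^32 ≡ 35 (mod 97); none is 1, so 5 has order 96 and is a primitive root.
The smallest primitive root mod 97 is g = 5.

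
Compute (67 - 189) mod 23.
16

(67 - 189) = -122
-122 mod 23 = 16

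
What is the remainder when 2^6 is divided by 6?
6 = 4 + 2 (binary 110). Repeated squaring mod 6: 2^1 ≡ 2; 2^2 ≡ 2² = 4 ≡ 4; 2^4 ≡ 4² = 16 ≡ 4. Multiply: 2^6 = 2^4 × 2^2 ≡ 4 × 4 (mod 6): 4 × 4 = 16 ≡ 4. So 2^6 ≡ 4 (mod 6).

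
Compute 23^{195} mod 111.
68

Using successive squaring:
Binary expansion of 195: 11000011
Powers of 23 mod 111 (each is the square of the previous):
  23^1 ≡ 23 (mod 111)
  23^2 ≡ 23² = 529 ≡ 85 (mod 111)
  23^4 ≡ 85² = 7225 ≡ 10 (mod 111)
  23^8 ≡ 10² = 100 ≡ 100 (mod 111)
  23^16 ≡ 100² = 10000 ≡ 10 (mod 111)
  23^32 ≡ 10² = 100 ≡ 100 (mod 111)
  23^64 ≡ 100² = 10000 ≡ 10 (mod 111)
  23^128 ≡ 10² = 100 ≡ 100 (mod 111)
195 = 128 + 64 + 2 + 1, so 23^195 = 23^128 × 23^64 × 23^2 × 23^1 ≡ 100 × 10 × 85 × 23 (mod 111)
Multiplying step by step:
  100 × 10 = 1000 ≡ 1 (mod 111)
  1 × 85 = 85 ≡ 85 (mod 111)
  85 × 23 = 1955 ≡ 68 (mod 111)
Result: 23^195 ≡ 68 (mod 111)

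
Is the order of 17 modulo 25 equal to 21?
No, the actual order is 20, not 21.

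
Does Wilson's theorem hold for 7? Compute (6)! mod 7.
(6)! mod 7 = 6. Since this equals -1 (mod 7), Wilson confirms 7 is prime.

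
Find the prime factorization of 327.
3 × 109

Divide by primes starting from smallest:
327 ÷ 3 = 109
109 ÷ 109 = 1

327 = 3 × 109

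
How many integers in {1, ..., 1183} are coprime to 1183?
936

Prime factorization: 1183 = 7 × 13^2
Using the formula φ(n) = n × Π(1 - 1/p) for each prime factor p:
φ(1183) = 1183 × (1 - 1/7) × (1 - 1/13)
φ(1183) = 936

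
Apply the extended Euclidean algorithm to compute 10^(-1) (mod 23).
Extended GCD: 10(7) + 23(-3) = 1. So 10^(-1) ≡ 7 ≡ 7 (mod 23). Verify: 10 × 7 = 70 ≡ 1 (mod 23)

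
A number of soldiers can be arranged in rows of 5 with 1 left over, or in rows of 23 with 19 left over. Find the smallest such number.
M = 5 × 23 = 115. M₁ = 23, y₁ ≡ 2 (mod 5). M₂ = 5, y₂ ≡ 14 (mod 23). t = 1×23×2 + 19×5×14 ≡ 111 (mod 115). The smallest positive such number is 111.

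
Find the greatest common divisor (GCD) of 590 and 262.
2

Using the Euclidean algorithm:
590 = 2 × 262 + 66
262 = 3 × 66 + 64
66 = 1 × 64 + 2
64 = 32 × 2 + 0

GCD(590, 262) = 2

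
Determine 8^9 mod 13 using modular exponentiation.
9 = 8 + 1 (binary 1001). Repeated squaring mod 13: 8^1 ≡ 8; 8^2 ≡ 8² = 64 ≡ 12; 8^4 ≡ 12² = 144 ≡ 1; 8^8 ≡ 1² = 1 ≡ 1. Multiply: 8^9 = 8^8 × 8^1 ≡ 1 × 8 (mod 13): 1 × 8 = 8 ≡ 8. So 8^9 ≡ 8 (mod 13).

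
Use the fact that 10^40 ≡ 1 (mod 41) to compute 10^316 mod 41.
By Fermat: 10^{40} ≡ 1 (mod 41). 316 ≡ 36 (mod 40). So 10^{316} ≡ 10^{36} ≡ 10 (mod 41)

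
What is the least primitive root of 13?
2

A primitive root g modulo p has order p-1 = 12
Prime divisors of 12: [2, 3]
g is a primitive root iff g^(12/q) ≢ 1 (mod 13) for each prime divisor q
Testing small values:
  g = 2: 2^6 ≡ 12, 2^4 ≡ 3 (mod 13) → none is 1, primitive root!
The smallest primitive root is 2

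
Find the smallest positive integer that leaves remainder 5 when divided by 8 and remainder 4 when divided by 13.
M = 8 × 13 = 104. M₁ = 13, y₁ ≡ 5 (mod 8). M₂ = 8, y₂ ≡ 5 (mod 13). k = 5×13×5 + 4×8×5 ≡ 69 (mod 104). The smallest positive such number is 69.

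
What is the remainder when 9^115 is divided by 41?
Using Fermat: 9^{40} ≡ 1 (mod 41). 115 ≡ 35 (mod 40). So 9^{115} ≡ 9^{35} ≡ 32 (mod 41)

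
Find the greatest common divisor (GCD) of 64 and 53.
1

Using the Euclidean algorithm:
64 = 1 × 53 + 11
53 = 4 × 11 + 9
11 = 1 × 9 + 2
9 = 4 × 2 + 1
2 = 2 × 1 + 0

GCD(64, 53) = 1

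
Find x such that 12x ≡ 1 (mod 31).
12^(-1) ≡ 13 (mod 31). Verification: 12 × 13 = 156 ≡ 1 (mod 31)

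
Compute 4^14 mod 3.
Using Fermat: 4^{2} ≡ 1 (mod 3). 14 ≡ 0 (mod 2). So 4^{14} ≡ 4^{0} ≡ 1 (mod 3)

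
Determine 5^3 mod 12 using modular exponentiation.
3 = 2 + 1 (binary 11). Repeated squaring mod 12: 5^1 ≡ 5; 5^2 ≡ 5² = 25 ≡ 1. Multiply: 5^3 = 5^2 × 5^1 ≡ 1 × 5 (mod 12): 1 × 5 = 5 ≡ 5. So 5^3 ≡ 5 (mod 12).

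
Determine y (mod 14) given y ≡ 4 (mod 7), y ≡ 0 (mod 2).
4

Using the Chinese Remainder Theorem:
M = product of moduli = 14
For equation 1: M_1 = 2, 2 ≡ 2 (mod 7), inverse of 2 mod 7 is 4 (check: 2 × 4 = 8 ≡ 1 (mod 7))
For equation 2: M_2 = 7, 7 ≡ 1 (mod 2), inverse of 7 mod 2 is 1 (check: 1 × 1 = 1 ≡ 1 (mod 2))
Combine: y ≡ Σ r_i×M_i×(M_i⁻¹ mod m_i) = 4×2×4 + 0×7×1 = 32 + 0 = 32
32 mod 14 = 4
y ≡ 4 (mod 14)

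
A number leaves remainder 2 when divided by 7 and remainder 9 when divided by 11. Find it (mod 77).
M = 7 × 11 = 77. M₁ = 11, y₁ ≡ 2 (mod 7). M₂ = 7, y₂ ≡ 8 (mod 11). t = 2×11×2 + 9×7×8 ≡ 9 (mod 77)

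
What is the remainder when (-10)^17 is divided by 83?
Using repeated squaring. (-10) ≡ 73 (mod 83). 17 = 16 + 1 (binary 10001). Repeated squaring mod 83: 73^1 ≡ 73; 73^2 ≡ 73² = 5329 ≡ 17; 73^4 ≡ 17² = 289 ≡ 40; 73^8 ≡ 40² = 1600 ≡ 23; 73^16 ≡ 23² = 529 ≡ 31. Multiply: (-10)^17 ≡ 73^16 × 73^1 ≡ 31 × 73 (mod 83): 31 × 73 = 2263 ≡ 22. So (-10)^17 ≡ 22 (mod 83).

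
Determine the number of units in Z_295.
232

Prime factorization: 295 = 5 × 59
Using the formula φ(n) = n × Π(1 - 1/p) for each prime factor p:
φ(295) = 295 × (1 - 1/5) × (1 - 1/59)
φ(295) = 232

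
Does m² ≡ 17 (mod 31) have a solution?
By Euler's criterion: 17^{15} ≡ 30 (mod 31). Since this equals -1 (≡ 30), 17 is not a QR.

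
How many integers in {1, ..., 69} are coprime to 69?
44

Prime factorization: 69 = 3 × 23
Using the formula φ(n) = n × Π(1 - 1/p) for each prime factor p:
φ(69) = 69 × (1 - 1/3) × (1 - 1/23)
φ(69) = 44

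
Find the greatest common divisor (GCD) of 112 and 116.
4

Using the Euclidean algorithm:
112 = 0 × 116 + 112
116 = 1 × 112 + 4
112 = 28 × 4 + 0

GCD(112, 116) = 4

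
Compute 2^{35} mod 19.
10

Using successive squaring:
Binary expansion of 35: 100011
Powers of 2 mod 19 (each is the square of the previous):
  2^1 ≡ 2 (mod 19)
  2^2 ≡ 2² = 4 ≡ 4 (mod 19)
  2^4 ≡ 4² = 16 ≡ 16 (mod 19)
  2^8 ≡ 16² = 256 ≡ 9 (mod 19)
  2^16 ≡ 9² = 81 ≡ 5 (mod 19)
  2^32 ≡ 5² = 25 ≡ 6 (mod 19)
35 = 32 + 2 + 1, so 2^35 = 2^32 × 2^2 × 2^1 ≡ 6 × 4 × 2 (mod 19)
Multiplying step by step:
  6 × 4 = 24 ≡ 5 (mod 19)
  5 × 2 = 10 ≡ 10 (mod 19)
Result: 2^35 ≡ 10 (mod 19)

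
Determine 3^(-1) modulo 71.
3^(-1) ≡ 24 (mod 71). Verification: 3 × 24 = 72 ≡ 1 (mod 71)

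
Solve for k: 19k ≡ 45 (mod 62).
35

Since gcd(19, 62) = 1 divides 45, a solution exists.
Multiply both sides by the inverse of 19 mod 62:
  19^(-1) mod 62 = 49
  x ≡ 49 × 45 ≡ 2205 ≡ 35 (mod 62)
Verification: 19 × 35 = 665 = 10 × 62 + 45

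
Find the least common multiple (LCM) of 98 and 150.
7350

First find GCD(98, 150) using the Euclidean algorithm:
98 = 0 × 150 + 98
150 = 1 × 98 + 52
98 = 1 × 52 + 46
52 = 1 × 46 + 6
46 = 7 × 6 + 4
6 = 1 × 4 + 2
4 = 2 × 2 + 0
GCD(98, 150) = 2

LCM formula: LCM(a, b) = (a × b) / GCD(a, b)
LCM(98, 150) = (98 × 150) / 2
LCM(98, 150) = 14700 / 2
LCM(98, 150) = 7350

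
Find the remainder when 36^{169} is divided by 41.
By Fermat: 36^{40} ≡ 1 (mod 41). 169 = 4×40 + 9. So 36^{169} ≡ 36^{9} ≡ 33 (mod 41)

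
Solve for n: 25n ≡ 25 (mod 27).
1

Since gcd(25, 27) = 1 divides 25, a solution exists.
Multiply both sides by the inverse of 25 mod 27:
  25^(-1) mod 27 = 13
  x ≡ 13 × 25 ≡ 325 ≡ 1 (mod 27)
Verification: 25 × 1 = 25 = 0 × 27 + 25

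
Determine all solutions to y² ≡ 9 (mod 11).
The square roots of 9 mod 11 are 3 and 8. Verify: 3² = 9 ≡ 9 (mod 11)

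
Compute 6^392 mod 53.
Using Fermat: 6^{52} ≡ 1 (mod 53). 392 ≡ 28 (mod 52). So 6^{392} ≡ 6^{28} ≡ 36 (mod 53)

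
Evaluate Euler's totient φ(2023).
1632

Prime factorization: 2023 = 7 × 17^2
Using the formula φ(n) = n × Π(1 - 1/p) for each prime factor p:
φ(2023) = 2023 × (1 - 1/7) × (1 - 1/17)
φ(2023) = 1632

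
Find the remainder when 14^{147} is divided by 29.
By Fermat: 14^{28} ≡ 1 (mod 29). 147 = 5×28 + 7. So 14^{147} ≡ 14^{7} ≡ 12 (mod 29)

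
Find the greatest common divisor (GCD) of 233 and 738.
1

Using the Euclidean algorithm:
233 = 0 × 738 + 233
738 = 3 × 233 + 39
233 = 5 × 39 + 38
39 = 1 × 38 + 1
38 = 38 × 1 + 0

GCD(233, 738) = 1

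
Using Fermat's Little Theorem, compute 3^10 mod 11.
By Fermat's Little Theorem, 3^{10} ≡ 1 (mod 11) since 11 is prime and gcd(3, 11) = 1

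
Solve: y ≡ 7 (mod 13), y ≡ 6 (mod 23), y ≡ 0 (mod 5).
M = 13 × 23 × 5 = 1495. M₁ = 115, y₁ ≡ 6 (mod 13). M₂ = 65, y₂ ≡ 17 (mod 23). M₃ = 299, y₃ ≡ 4 (mod 5). y = 7×115×6 + 6×65×17 + 0×299×4 ≡ 995 (mod 1495)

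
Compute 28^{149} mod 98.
0

Using successive squaring:
Binary expansion of 149: 10010101
Powers of 28 mod 98 (each is the square of the previous):
  28^1 ≡ 28 (mod 98)
  28^2 ≡ 28² = 784 ≡ 0 (mod 98)
  28^4 ≡ 0² = 0 ≡ 0 (mod 98)
  28^8 ≡ 0² = 0 ≡ 0 (mod 98)
  28^16 ≡ 0² = 0 ≡ 0 (mod 98)
  28^32 ≡ 0² = 0 ≡ 0 (mod 98)
  28^64 ≡ 0² = 0 ≡ 0 (mod 98)
  28^128 ≡ 0² = 0 ≡ 0 (mod 98)
149 = 128 + 16 + 4 + 1, so 28^149 = 28^128 × 28^16 × 28^4 × 28^1 ≡ 0 × 0 × 0 × 28 (mod 98)
Multiplying step by step:
  0 × 0 = 0 ≡ 0 (mod 98)
  0 × 0 = 0 ≡ 0 (mod 98)
  0 × 28 = 0 ≡ 0 (mod 98)
Result: 28^149 ≡ 0 (mod 98)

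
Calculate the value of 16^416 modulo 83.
Using Fermat: 16^{82} ≡ 1 (mod 83). 416 ≡ 6 (mod 82). So 16^{416} ≡ 16^{6} ≡ 11 (mod 83)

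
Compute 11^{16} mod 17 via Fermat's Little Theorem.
1

By Fermat's Little Theorem, a^(p-1) ≡ 1 (mod p) for prime p and gcd(a, p) = 1
Here p = 17, so 11^16 ≡ 1 (mod 17)
We can reduce the exponent: 16 mod 16 = 0
So 11^16 ≡ 11^0 (mod 17)
Computing: 11^0 mod 17 = 1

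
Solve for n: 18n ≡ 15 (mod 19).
4

Since gcd(18, 19) = 1 divides 15, a solution exists.
Multiply both sides by the inverse of 18 mod 19:
  18^(-1) mod 19 = 18
  x ≡ 18 × 15 ≡ 270 ≡ 4 (mod 19)
Verification: 18 × 4 = 72 = 3 × 19 + 15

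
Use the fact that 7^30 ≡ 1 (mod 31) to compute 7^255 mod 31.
By Fermat: 7^{30} ≡ 1 (mod 31). 255 ≡ 15 (mod 30). So 7^{255} ≡ 7^{15} ≡ 1 (mod 31)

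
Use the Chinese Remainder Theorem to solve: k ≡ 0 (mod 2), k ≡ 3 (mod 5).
M = 2 × 5 = 10. M₁ = 5, y₁ ≡ 1 (mod 2). M₂ = 2, y₂ ≡ 3 (mod 5). k = 0×5×1 + 3×2×3 ≡ 8 (mod 10)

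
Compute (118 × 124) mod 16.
8

(118 × 124) = 14632
14632 mod 16 = 8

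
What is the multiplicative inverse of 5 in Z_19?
5^(-1) ≡ 4 (mod 19). Verification: 5 × 4 = 20 ≡ 1 (mod 19)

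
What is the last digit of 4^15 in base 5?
Using Fermat: 4^{4} ≡ 1 (mod 5). 15 ≡ 3 (mod 4). So 4^{15} ≡ 4^{3} ≡ 4 (mod 5)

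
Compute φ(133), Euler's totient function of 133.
108

Prime factorization: 133 = 7 × 19
Using the formula φ(n) = n × Π(1 - 1/p) for each prime factor p:
φ(133) = 133 × (1 - 1/7) × (1 - 1/19)
φ(133) = 108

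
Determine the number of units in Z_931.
756

Prime factorization: 931 = 7^2 × 19
Using the formula φ(n) = n × Π(1 - 1/p) for each prime factor p:
φ(931) = 931 × (1 - 1/7) × (1 - 1/19)
φ(931) = 756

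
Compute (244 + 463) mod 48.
35

(244 + 463) = 707
707 mod 48 = 35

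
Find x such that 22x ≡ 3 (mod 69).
66

Since gcd(22, 69) = 1 divides 3, a solution exists.
Multiply both sides by the inverse of 22 mod 69:
  22^(-1) mod 69 = 22
  x ≡ 22 × 3 ≡ 66 ≡ 66 (mod 69)
Verification: 22 × 66 = 1452 = 21 × 69 + 3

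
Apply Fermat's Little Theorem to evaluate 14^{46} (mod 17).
2

By Fermat's Little Theorem, a^(p-1) ≡ 1 (mod p) for prime p and gcd(a, p) = 1
Here p = 17, so 14^16 ≡ 1 (mod 17)
We can reduce the exponent: 46 mod 16 = 14
So 14^46 ≡ 14^14 (mod 17)
Computing: 14^14 mod 17 = 2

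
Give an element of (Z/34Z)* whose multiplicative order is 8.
9 has order 8 mod 34 since 9^{8} ≡ 1 (mod 34) and no smaller power works.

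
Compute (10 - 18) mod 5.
2

(10 - 18) = -8
-8 mod 5 = 2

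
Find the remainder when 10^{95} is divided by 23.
By Fermat: 10^{22} ≡ 1 (mod 23). 95 = 4×22 + 7. So 10^{95} ≡ 10^{7} ≡ 14 (mod 23)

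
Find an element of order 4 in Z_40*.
3 has order 4 mod 40 since 3^{4} ≡ 1 (mod 40) and no smaller power works.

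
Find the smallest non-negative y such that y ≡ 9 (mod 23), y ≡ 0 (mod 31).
124

Using the Chinese Remainder Theorem:
M = product of moduli = 713
For equation 1: M_1 = 31, 31 ≡ 8 (mod 23), inverse of 31 mod 23 is 3 (check: 8 × 3 = 24 ≡ 1 (mod 23))
For equation 2: M_2 = 23, 23 ≡ 23 (mod 31), inverse of 23 mod 31 is 27 (check: 23 × 27 = 621 ≡ 1 (mod 31))
Combine: y ≡ Σ r_i×M_i×(M_i⁻¹ mod m_i) = 9×31×3 + 0×23×27 = 837 + 0 = 837
837 mod 713 = 124
y ≡ 124 (mod 713)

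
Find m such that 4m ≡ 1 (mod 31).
4^(-1) ≡ 8 (mod 31). Verification: 4 × 8 = 32 ≡ 1 (mod 31)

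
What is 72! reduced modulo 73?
By Wilson's theorem, (72)! ≡ -1 ≡ 72 (mod 73)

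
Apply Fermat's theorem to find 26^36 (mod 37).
By Fermat's Little Theorem, 26^{36} ≡ 1 (mod 37) since 37 is prime and gcd(26, 37) = 1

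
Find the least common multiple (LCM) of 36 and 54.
108

First find GCD(36, 54) using the Euclidean algorithm:
36 = 0 × 54 + 36
54 = 1 × 36 + 18
36 = 2 × 18 + 0
GCD(36, 54) = 18

LCM formula: LCM(a, b) = (a × b) / GCD(a, b)
LCM(36, 54) = (36 × 54) / 18
LCM(36, 54) = 1944 / 18
LCM(36, 54) = 108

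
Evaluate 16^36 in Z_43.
Using repeated squaring. 36 = 32 + 4 (binary 100100). Repeated squaring mod 43: 16^1 ≡ 16; 16^2 ≡ 16² = 256 ≡ 41; 16^4 ≡ 41² = 1681 ≡ 4; 16^8 ≡ 4² = 16 ≡ 16; 16^16 ≡ 16² = 256 ≡ 41; 16^32 ≡ 41² = 1681 ≡ 4. Multiply: 16^36 = 16^32 × 16^4 ≡ 4 × 4 (mod 43): 4 × 4 = 16 ≡ 16. So 16^36 ≡ 16 (mod 43).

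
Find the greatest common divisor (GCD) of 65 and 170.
5

Using the Euclidean algorithm:
65 = 0 × 170 + 65
170 = 2 × 65 + 40
65 = 1 × 40 + 25
40 = 1 × 25 + 15
25 = 1 × 15 + 10
15 = 1 × 10 + 5
10 = 2 × 5 + 0

GCD(65, 170) = 5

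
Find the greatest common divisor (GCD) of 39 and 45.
3

Using the Euclidean algorithm:
39 = 0 × 45 + 39
45 = 1 × 39 + 6
39 = 6 × 6 + 3
6 = 2 × 3 + 0

GCD(39, 45) = 3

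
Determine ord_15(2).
Powers of 2 mod 15: 2^1≡2, 2^2≡4, 2^3≡8, 2^4≡1. Order = 4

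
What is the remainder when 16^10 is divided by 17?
10 = 8 + 2 (binary 1010). Repeated squaring mod 17: 16^1 ≡ 16; 16^2 ≡ 16² = 256 ≡ 1; 16^4 ≡ 1² = 1 ≡ 1; 16^8 ≡ 1² = 1 ≡ 1. Multiply: 16^10 = 16^8 × 16^2 ≡ 1 × 1 (mod 17): 1 × 1 = 1 ≡ 1. So 16^10 ≡ 1 (mod 17).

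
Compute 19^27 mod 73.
Using repeated squaring. 27 = 16 + 8 + 2 + 1 (binary 11011). Repeated squaring mod 73: 19^1 ≡ 19; 19^2 ≡ 19² = 361 ≡ 69; 19^4 ≡ 69² = 4761 ≡ 16; 19^8 ≡ 16² = 256 ≡ 37; 19^16 ≡ 37² = 1369 ≡ 55. Multiply: 19^27 = 19^16 × 19^8 × 19^2 × 19^1 ≡ 55 × 37 × 69 × 19 (mod 73): 55 × 37 = 2035 ≡ 64; 64 × 69 = 4416 ≡ 36; 36 × 19 = 684 ≡ 27. So 19^27 ≡ 27 (mod 73).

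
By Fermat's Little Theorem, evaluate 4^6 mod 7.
By Fermat's Little Theorem, 4^{6} ≡ 1 (mod 7) since 7 is prime and gcd(4, 7) = 1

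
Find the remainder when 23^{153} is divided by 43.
By Fermat: 23^{42} ≡ 1 (mod 43). 153 = 3×42 + 27. So 23^{153} ≡ 23^{27} ≡ 4 (mod 43)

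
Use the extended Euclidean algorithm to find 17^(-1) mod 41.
Extended GCD: 17(-12) + 41(5) = 1. So 17^(-1) ≡ 29 ≡ 29 (mod 41). Verify: 17 × 29 = 493 ≡ 1 (mod 41)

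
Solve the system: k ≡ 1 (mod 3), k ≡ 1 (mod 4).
M = 3 × 4 = 12. M₁ = 4, y₁ ≡ 1 (mod 3). M₂ = 3, y₂ ≡ 3 (mod 4). k = 1×4×1 + 1×3×3 ≡ 1 (mod 12)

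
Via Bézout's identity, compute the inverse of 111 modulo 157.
Extended GCD: 111(58) + 157(-41) = 1. So 111^(-1) ≡ 58 ≡ 58 (mod 157). Verify: 111 × 58 = 6438 ≡ 1 (mod 157)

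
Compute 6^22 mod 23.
Using Fermat: 6^{22} ≡ 1 (mod 23). 22 ≡ 0 (mod 22). So 6^{22} ≡ 6^{0} ≡ 1 (mod 23)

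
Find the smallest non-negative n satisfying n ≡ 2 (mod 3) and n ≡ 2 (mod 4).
M = 3 × 4 = 12. M₁ = 4, y₁ ≡ 1 (mod 3). M₂ = 3, y₂ ≡ 3 (mod 4). n = 2×4×1 + 2×3×3 ≡ 2 (mod 12)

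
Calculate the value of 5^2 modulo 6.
2 = 2 (binary 10). Repeated squaring mod 6: 5^1 ≡ 5; 5^2 ≡ 5² = 25 ≡ 1. So 5^2 ≡ 1 (mod 6).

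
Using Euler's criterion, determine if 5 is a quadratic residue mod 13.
By Euler's criterion: 5^{6} ≡ 12 (mod 13). Since this equals -1 (≡ 12), 5 is not a QR.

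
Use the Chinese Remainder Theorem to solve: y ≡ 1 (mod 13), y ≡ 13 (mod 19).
M = 13 × 19 = 247. M₁ = 19, y₁ ≡ 11 (mod 13). M₂ = 13, y₂ ≡ 3 (mod 19). y = 1×19×11 + 13×13×3 ≡ 222 (mod 247)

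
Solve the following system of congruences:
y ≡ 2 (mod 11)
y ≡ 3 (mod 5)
13

Using the Chinese Remainder Theorem:
M = product of moduli = 55
For equation 1: M_1 = 5, 5 ≡ 5 (mod 11), inverse of 5 mod 11 is 9 (check: 5 × 9 = 45 ≡ 1 (mod 11))
For equation 2: M_2 = 11, 11 ≡ 1 (mod 5), inverse of 11 mod 5 is 1 (check: 1 × 1 = 1 ≡ 1 (mod 5))
Combine: y ≡ Σ r_i×M_i×(M_i⁻¹ mod m_i) = 2×5×9 + 3×11×1 = 90 + 33 = 123
123 mod 55 = 13
y ≡ 13 (mod 55)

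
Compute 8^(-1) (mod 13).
8^(-1) ≡ 5 (mod 13). Verification: 8 × 5 = 40 ≡ 1 (mod 13)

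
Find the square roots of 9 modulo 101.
The square roots of 9 mod 101 are 98 and 3. Verify: 98² = 9604 ≡ 9 (mod 101)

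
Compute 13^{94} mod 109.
29

Using successive squaring:
Binary expansion of 94: 1011110
Powers of 13 mod 109 (each is the square of the previous):
  13^1 ≡ 13 (mod 109)
  13^2 ≡ 13² = 169 ≡ 60 (mod 109)
  13^4 ≡ 60² = 3600 ≡ 3 (mod 109)
  13^8 ≡ 3² = 9 ≡ 9 (mod 109)
  13^16 ≡ 9² = 81 ≡ 81 (mod 109)
  13^32 ≡ 81² = 6561 ≡ 21 (mod 109)
  13^64 ≡ 21² = 441 ≡ 5 (mod 109)
94 = 64 + 16 + 8 + 4 + 2, so 13^94 = 13^64 × 13^16 × 13^8 × 13^4 × 13^2 ≡ 5 × 81 × 9 × 3 × 60 (mod 109)
Multiplying step by step:
  5 × 81 = 405 ≡ 78 (mod 109)
  78 × 9 = 702 ≡ 48 (mod 109)
  48 × 3 = 144 ≡ 35 (mod 109)
  35 × 60 = 2100 ≡ 29 (mod 109)
Result: 13^94 ≡ 29 (mod 109)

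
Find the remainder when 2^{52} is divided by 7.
By Fermat: 2^{6} ≡ 1 (mod 7). 52 = 8×6 + 4. So 2^{52} ≡ 2^{4} ≡ 2 (mod 7)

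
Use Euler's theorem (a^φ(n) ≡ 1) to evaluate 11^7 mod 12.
By Euler: 11^{4} ≡ 1 (mod 12) since gcd(11, 12) = 1. 7 = 1×4 + 3. So 11^{7} ≡ 11^{3} ≡ 11 (mod 12)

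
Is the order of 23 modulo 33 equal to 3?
No, the actual order is 2, not 3.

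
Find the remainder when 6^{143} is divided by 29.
By Fermat: 6^{28} ≡ 1 (mod 29). 143 = 5×28 + 3. So 6^{143} ≡ 6^{3} ≡ 13 (mod 29)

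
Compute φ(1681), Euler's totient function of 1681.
1640

Prime factorization: 1681 = 41^2
Using the formula φ(n) = n × Π(1 - 1/p) for each prime factor p:
φ(1681) = 1681 × (1 - 1/41)
φ(1681) = 1640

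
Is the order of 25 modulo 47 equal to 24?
No, the actual order is 23, not 24.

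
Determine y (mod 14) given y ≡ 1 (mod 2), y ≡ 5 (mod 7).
5

Using the Chinese Remainder Theorem:
M = product of moduli = 14
For equation 1: M_1 = 7, 7 ≡ 1 (mod 2), inverse of 7 mod 2 is 1 (check: 1 × 1 = 1 ≡ 1 (mod 2))
For equation 2: M_2 = 2, 2 ≡ 2 (mod 7), inverse of 2 mod 7 is 4 (check: 2 × 4 = 8 ≡ 1 (mod 7))
Combine: y ≡ Σ r_i×M_i×(M_i⁻¹ mod m_i) = 1×7×1 + 5×2×4 = 7 + 40 = 47
47 mod 14 = 5
y ≡ 5 (mod 14)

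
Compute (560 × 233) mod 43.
18

(560 × 233) = 130480
130480 mod 43 = 18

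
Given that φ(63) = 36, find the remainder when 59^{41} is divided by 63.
By Euler: 59^{36} ≡ 1 (mod 63) since gcd(59, 63) = 1. 41 = 1×36 + 5. So 59^{41} ≡ 59^{5} ≡ 47 (mod 63)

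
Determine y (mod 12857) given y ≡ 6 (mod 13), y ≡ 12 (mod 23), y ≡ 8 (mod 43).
7533

Using the Chinese Remainder Theorem:
M = product of moduli = 12857
For equation 1: M_1 = 989, 989 ≡ 1 (mod 13), inverse of 989 mod 13 is 1 (check: 1 × 1 = 1 ≡ 1 (mod 13))
For equation 2: M_2 = 559, 559 ≡ 7 (mod 23), inverse of 559 mod 23 is 10 (check: 7 × 10 = 70 ≡ 1 (mod 23))
For equation 3: M_3 = 299, 299 ≡ 41 (mod 43), inverse of 299 mod 43 is 21 (check: 41 × 21 = 861 ≡ 1 (mod 43))
Combine: y ≡ Σ r_i×M_i×(M_i⁻¹ mod m_i) = 6×989×1 + 12×559×10 + 8×299×21 = 5934 + 67080 + 50232 = 123246
123246 mod 12857 = 7533
y ≡ 7533 (mod 12857)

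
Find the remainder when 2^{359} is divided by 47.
By Fermat: 2^{46} ≡ 1 (mod 47). 359 = 7×46 + 37. So 2^{359} ≡ 2^{37} ≡ 28 (mod 47)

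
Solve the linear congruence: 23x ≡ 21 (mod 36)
15

Since gcd(23, 36) = 1 divides 21, a solution exists.
Multiply both sides by the inverse of 23 mod 36:
  23^(-1) mod 36 = 11
  x ≡ 11 × 21 ≡ 231 ≡ 15 (mod 36)
Verification: 23 × 15 = 345 = 9 × 36 + 21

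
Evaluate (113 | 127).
(113/127) = 113^{63} mod 127 = 1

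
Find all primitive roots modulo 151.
Primitive roots mod 151: {6, 7, 12, 13, 14, 15, 30, 35, 48, 51, 52, 54, 56, 61, 63, 71, 77, 82, 89, 93, 96, 102, 104, 106, 108, 109, 111, 112, 114, 115, 117, 120, 126, 129, 130, 133, 134, 140, 141, 146}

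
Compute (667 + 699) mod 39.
1

(667 + 699) = 1366
1366 mod 39 = 1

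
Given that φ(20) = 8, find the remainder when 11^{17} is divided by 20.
By Euler: 11^{8} ≡ 1 (mod 20) since gcd(11, 20) = 1. 17 = 2×8 + 1. So 11^{17} ≡ 11^{1} ≡ 11 (mod 20)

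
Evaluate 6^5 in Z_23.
5 = 4 + 1 (binary 101). Repeated squaring mod 23: 6^1 ≡ 6; 6^2 ≡ 6² = 36 ≡ 13; 6^4 ≡ 13² = 169 ≡ 8. Multiply: 6^5 = 6^4 × 6^1 ≡ 8 × 6 (mod 23): 8 × 6 = 48 ≡ 2. So 6^5 ≡ 2 (mod 23).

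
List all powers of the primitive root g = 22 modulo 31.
g^1, g^2, ..., g^{30} mod 31: {22, 19, 15, 20, 6, 8, 21, 28, 27, 5, 17, 2, 13, 7, 30, 9, 12, 16, 11, 25, 23, 10, 3, 4, 26, 14, 29, 18, 24, 1}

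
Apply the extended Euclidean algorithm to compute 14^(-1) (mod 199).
Extended GCD: 14(-71) + 199(5) = 1. So 14^(-1) ≡ 128 ≡ 128 (mod 199). Verify: 14 × 128 = 1792 ≡ 1 (mod 199)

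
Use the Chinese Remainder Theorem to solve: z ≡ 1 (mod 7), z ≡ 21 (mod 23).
M = 7 × 23 = 161. M₁ = 23, y₁ ≡ 4 (mod 7). M₂ = 7, y₂ ≡ 10 (mod 23). z = 1×23×4 + 21×7×10 ≡ 113 (mod 161)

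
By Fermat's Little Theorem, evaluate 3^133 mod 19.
By Fermat: 3^{18} ≡ 1 (mod 19). 133 = 7×18 + 7. So 3^{133} ≡ 3^{7} ≡ 2 (mod 19)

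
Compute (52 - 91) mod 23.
7

(52 - 91) = -39
-39 mod 23 = 7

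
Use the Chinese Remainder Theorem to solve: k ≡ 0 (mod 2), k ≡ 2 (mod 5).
M = 2 × 5 = 10. M₁ = 5, y₁ ≡ 1 (mod 2). M₂ = 2, y₂ ≡ 3 (mod 5). k = 0×5×1 + 2×2×3 ≡ 2 (mod 10)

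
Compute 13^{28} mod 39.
13

Using successive squaring:
Binary expansion of 28: 11100
Powers of 13 mod 39 (each is the square of the previous):
  13^1 ≡ 13 (mod 39)
  13^2 ≡ 13² = 169 ≡ 13 (mod 39)
  13^4 ≡ 13² = 169 ≡ 13 (mod 39)
  13^8 ≡ 13² = 169 ≡ 13 (mod 39)
  13^16 ≡ 13² = 169 ≡ 13 (mod 39)
28 = 16 + 8 + 4, so 13^28 = 13^16 × 13^8 × 13^4 ≡ 13 × 13 × 13 (mod 39)
Multiplying step by step:
  13 × 13 = 169 ≡ 13 (mod 39)
  13 × 13 = 169 ≡ 13 (mod 39)
Result: 13^28 ≡ 13 (mod 39)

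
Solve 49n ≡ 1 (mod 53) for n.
13

Using Extended Euclidean Algorithm:
gcd(49, 53) = 1
Bezout coefficients: 49 × 13 + 53 × -12 = 1
So 49 × 13 ≡ 1 (mod 53)
The inverse is 13 mod 53 = 13
Verification: 49 × 13 = 637 = 12 × 53 + 1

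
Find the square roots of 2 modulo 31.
The square roots of 2 mod 31 are 8 and 23. Verify: 8² = 64 ≡ 2 (mod 31)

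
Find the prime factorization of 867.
3 × 17^2

Divide by primes starting from smallest:
867 ÷ 3 = 289
289 ÷ 17 = 17
17 ÷ 17 = 1

867 = 3 × 17^2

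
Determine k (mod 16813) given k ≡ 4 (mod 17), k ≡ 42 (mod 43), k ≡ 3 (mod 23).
5546

Using the Chinese Remainder Theorem:
M = product of moduli = 16813
For equation 1: M_1 = 989, 989 ≡ 3 (mod 17), inverse of 989 mod 17 is 6 (check: 3 × 6 = 18 ≡ 1 (mod 17))
For equation 2: M_2 = 391, 391 ≡ 4 (mod 43), inverse of 391 mod 43 is 11 (check: 4 × 11 = 44 ≡ 1 (mod 43))
For equation 3: M_3 = 731, 731 ≡ 18 (mod 23), inverse of 731 mod 23 is 9 (check: 18 × 9 = 162 ≡ 1 (mod 23))
Combine: k ≡ Σ r_i×M_i×(M_i⁻¹ mod m_i) = 4×989×6 + 42×391×11 + 3×731×9 = 23736 + 180642 + 19737 = 224115
224115 mod 16813 = 5546
k ≡ 5546 (mod 16813)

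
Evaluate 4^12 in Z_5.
Using Fermat: 4^{4} ≡ 1 (mod 5). 12 ≡ 0 (mod 4). So 4^{12} ≡ 4^{0} ≡ 1 (mod 5)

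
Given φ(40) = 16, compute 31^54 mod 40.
By Euler: 31^{16} ≡ 1 (mod 40) since gcd(31, 40) = 1. 54 = 3×16 + 6. So 31^{54} ≡ 31^{6} ≡ 1 (mod 40)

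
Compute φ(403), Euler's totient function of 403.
360

Prime factorization: 403 = 13 × 31
Using the formula φ(n) = n × Π(1 - 1/p) for each prime factor p:
φ(403) = 403 × (1 - 1/13) × (1 - 1/31)
φ(403) = 360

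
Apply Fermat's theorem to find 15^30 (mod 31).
By Fermat's Little Theorem, 15^{30} ≡ 1 (mod 31) since 31 is prime and gcd(15, 31) = 1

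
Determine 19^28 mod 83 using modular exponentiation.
Using repeated squaring. 28 = 16 + 8 + 4 (binary 11100). Repeated squaring mod 83: 19^1 ≡ 19; 19^2 ≡ 19² = 361 ≡ 29; 19^4 ≡ 29² = 841 ≡ 11; 19^8 ≡ 11² = 121 ≡ 38; 19^16 ≡ 38² = 1444 ≡ 33. Multiply: 19^28 = 19^16 × 19^8 × 19^4 ≡ 33 × 38 × 11 (mod 83): 33 × 38 = 1254 ≡ 9; 9 × 11 = 99 ≡ 16. So 19^28 ≡ 16 (mod 83).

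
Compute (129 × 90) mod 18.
0

(129 × 90) = 11610
11610 mod 18 = 0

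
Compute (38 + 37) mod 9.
3

(38 + 37) = 75
75 mod 9 = 3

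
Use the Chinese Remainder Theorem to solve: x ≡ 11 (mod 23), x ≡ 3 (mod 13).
172

Using the Chinese Remainder Theorem:
M = product of moduli = 299
For equation 1: M_1 = 13, 13 ≡ 13 (mod 23), inverse of 13 mod 23 is 16 (check: 13 × 16 = 208 ≡ 1 (mod 23))
For equation 2: M_2 = 23, 23 ≡ 10 (mod 13), inverse of 23 mod 13 is 4 (check: 10 × 4 = 40 ≡ 1 (mod 13))
Combine: x ≡ Σ r_i×M_i×(M_i⁻¹ mod m_i) = 11×13×16 + 3×23×4 = 2288 + 276 = 2564
2564 mod 299 = 172
x ≡ 172 (mod 299)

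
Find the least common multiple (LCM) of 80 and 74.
2960

First find GCD(80, 74) using the Euclidean algorithm:
80 = 1 × 74 + 6
74 = 12 × 6 + 2
6 = 3 × 2 + 0
GCD(80, 74) = 2

LCM formula: LCM(a, b) = (a × b) / GCD(a, b)
LCM(80, 74) = (80 × 74) / 2
LCM(80, 74) = 5920 / 2
LCM(80, 74) = 2960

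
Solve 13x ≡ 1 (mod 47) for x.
29

Using Extended Euclidean Algorithm:
gcd(13, 47) = 1
Bezout coefficients: 13 × -18 + 47 × 5 = 1
So 13 × -18 ≡ 1 (mod 47)
The inverse is -18 mod 47 = 29
Verification: 13 × 29 = 377 = 8 × 47 + 1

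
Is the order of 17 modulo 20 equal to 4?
Yes, ord_20(17) = 4.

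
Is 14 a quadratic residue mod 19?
By Euler's criterion: 14^{9} ≡ 18 (mod 19). Since this equals -1 (≡ 18), 14 is not a QR.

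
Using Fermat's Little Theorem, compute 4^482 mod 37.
By Fermat: 4^{36} ≡ 1 (mod 37). 482 ≡ 14 (mod 36). So 4^{482} ≡ 4^{14} ≡ 12 (mod 37)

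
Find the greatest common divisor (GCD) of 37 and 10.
1

Using the Euclidean algorithm:
37 = 3 × 10 + 7
10 = 1 × 7 + 3
7 = 2 × 3 + 1
3 = 3 × 1 + 0

GCD(37, 10) = 1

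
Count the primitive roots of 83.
40

The number of primitive roots modulo p is φ(p-1) = φ(82)
φ(82) = 40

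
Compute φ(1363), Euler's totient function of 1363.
1288

Prime factorization: 1363 = 29 × 47
Using the formula φ(n) = n × Π(1 - 1/p) for each prime factor p:
φ(1363) = 1363 × (1 - 1/29) × (1 - 1/47)
φ(1363) = 1288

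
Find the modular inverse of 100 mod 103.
100^(-1) ≡ 34 (mod 103). Verification: 100 × 34 = 3400 ≡ 1 (mod 103)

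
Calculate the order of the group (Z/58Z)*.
28

Prime factorization: 58 = 2 × 29
Using the formula φ(n) = n × Π(1 - 1/p) for each prime factor p:
φ(58) = 58 × (1 - 1/2) × (1 - 1/29)
φ(58) = 28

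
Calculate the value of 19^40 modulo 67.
Using repeated squaring. 40 = 32 + 8 (binary 101000). Repeated squaring mod 67: 19^1 ≡ 19; 19^2 ≡ 19² = 361 ≡ 26; 19^4 ≡ 26² = 676 ≡ 6; 19^8 ≡ 6² = 36 ≡ 36; 19^16 ≡ 36² = 1296 ≡ 23; 19^32 ≡ 23² = 529 ≡ 60. Multiply: 19^40 = 19^32 × 19^8 ≡ 60 × 36 (mod 67): 60 × 36 = 2160 ≡ 16. So 19^40 ≡ 16 (mod 67).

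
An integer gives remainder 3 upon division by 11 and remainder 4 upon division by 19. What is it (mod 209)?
M = 11 × 19 = 209. M₁ = 19, y₁ ≡ 7 (mod 11). M₂ = 11, y₂ ≡ 7 (mod 19). n = 3×19×7 + 4×11×7 ≡ 80 (mod 209). The smallest positive such number is 80.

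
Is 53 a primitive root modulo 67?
No

To verify, check if 53^(66/q) ≢ 1 (mod 67) for each prime divisor q of 66
Divisors of 66 = 66: [1, 2, 3, 6, 11, 22, 33, 66]
  53^(66/11) = 53^6 ≡ 9 (mod 67)
  53^(66/2) = 53^33 ≡ 66 (mod 67)
  53^(66/3) = 53^22 ≡ 1 (mod 67)
Conclusion: 53 is not a primitive root modulo 67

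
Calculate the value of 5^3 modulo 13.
3 = 2 + 1 (binary 11). Repeated squaring mod 13: 5^1 ≡ 5; 5^2 ≡ 5² = 25 ≡ 12. Multiply: 5^3 = 5^2 × 5^1 ≡ 12 × 5 (mod 13): 12 × 5 = 60 ≡ 8. So 5^3 ≡ 8 (mod 13).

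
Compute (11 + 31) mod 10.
2

(11 + 31) = 42
42 mod 10 = 2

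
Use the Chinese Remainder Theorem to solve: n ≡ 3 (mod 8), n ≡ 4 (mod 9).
M = 8 × 9 = 72. M₁ = 9, y₁ ≡ 1 (mod 8). M₂ = 8, y₂ ≡ 8 (mod 9). n = 3×9×1 + 4×8×8 ≡ 67 (mod 72)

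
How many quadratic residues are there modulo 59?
For prime 59, there are (p-1)/2 = (59-1)/2 = 29 quadratic residues (excluding 0).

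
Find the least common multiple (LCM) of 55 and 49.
2695

First find GCD(55, 49) using the Euclidean algorithm:
55 = 1 × 49 + 6
49 = 8 × 6 + 1
6 = 6 × 1 + 0
GCD(55, 49) = 1

LCM formula: LCM(a, b) = (a × b) / GCD(a, b)
LCM(55, 49) = (55 × 49) / 1
LCM(55, 49) = 2695 / 1
LCM(55, 49) = 2695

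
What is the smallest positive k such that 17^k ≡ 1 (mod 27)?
Powers of 17 mod 27: 17^1≡17, 17^2≡19, 17^3≡26, 17^4≡10, 17^5≡8, 17^6≡1. Order = 6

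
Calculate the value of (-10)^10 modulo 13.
(-10) ≡ 3 (mod 13). 10 = 8 + 2 (binary 1010). Repeated squaring mod 13: 3^1 ≡ 3; 3^2 ≡ 3² = 9 ≡ 9; 3^4 ≡ 9² = 81 ≡ 3; 3^8 ≡ 3² = 9 ≡ 9. Multiply: (-10)^10 ≡ 3^8 × 3^2 ≡ 9 × 9 (mod 13): 9 × 9 = 81 ≡ 3. So (-10)^10 ≡ 3 (mod 13).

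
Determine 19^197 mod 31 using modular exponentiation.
Using Fermat: 19^{30} ≡ 1 (mod 31). 197 ≡ 17 (mod 30). So 19^{197} ≡ 19^{17} ≡ 20 (mod 31)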